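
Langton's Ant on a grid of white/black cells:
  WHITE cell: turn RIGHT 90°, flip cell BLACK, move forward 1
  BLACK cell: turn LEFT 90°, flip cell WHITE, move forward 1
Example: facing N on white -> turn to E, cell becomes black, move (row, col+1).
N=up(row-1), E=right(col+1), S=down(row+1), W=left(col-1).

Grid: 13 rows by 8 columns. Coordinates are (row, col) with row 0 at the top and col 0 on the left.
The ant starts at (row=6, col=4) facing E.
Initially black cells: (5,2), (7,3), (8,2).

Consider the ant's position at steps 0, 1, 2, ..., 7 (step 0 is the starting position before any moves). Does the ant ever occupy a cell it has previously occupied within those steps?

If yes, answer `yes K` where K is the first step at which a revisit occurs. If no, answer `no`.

Answer: no

Derivation:
Step 1: on WHITE (6,4): turn R to S, flip to black, move to (7,4). |black|=4 — new cell
Step 2: on WHITE (7,4): turn R to W, flip to black, move to (7,3). |black|=5 — new cell
Step 3: on BLACK (7,3): turn L to S, flip to white, move to (8,3). |black|=4 — new cell
Step 4: on WHITE (8,3): turn R to W, flip to black, move to (8,2). |black|=5 — new cell
Step 5: on BLACK (8,2): turn L to S, flip to white, move to (9,2). |black|=4 — new cell
Step 6: on WHITE (9,2): turn R to W, flip to black, move to (9,1). |black|=5 — new cell
Step 7: on WHITE (9,1): turn R to N, flip to black, move to (8,1). |black|=6 — new cell
No revisit within 7 steps.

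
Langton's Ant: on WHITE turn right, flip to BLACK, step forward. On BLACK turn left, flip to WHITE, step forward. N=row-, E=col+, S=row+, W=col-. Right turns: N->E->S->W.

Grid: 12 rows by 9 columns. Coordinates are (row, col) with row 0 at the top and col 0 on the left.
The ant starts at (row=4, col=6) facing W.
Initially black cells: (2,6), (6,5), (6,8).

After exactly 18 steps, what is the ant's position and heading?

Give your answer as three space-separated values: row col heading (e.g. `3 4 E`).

Answer: 5 7 E

Derivation:
Step 1: on WHITE (4,6): turn R to N, flip to black, move to (3,6). |black|=4
Step 2: on WHITE (3,6): turn R to E, flip to black, move to (3,7). |black|=5
Step 3: on WHITE (3,7): turn R to S, flip to black, move to (4,7). |black|=6
Step 4: on WHITE (4,7): turn R to W, flip to black, move to (4,6). |black|=7
Step 5: on BLACK (4,6): turn L to S, flip to white, move to (5,6). |black|=6
Step 6: on WHITE (5,6): turn R to W, flip to black, move to (5,5). |black|=7
Step 7: on WHITE (5,5): turn R to N, flip to black, move to (4,5). |black|=8
Step 8: on WHITE (4,5): turn R to E, flip to black, move to (4,6). |black|=9
Step 9: on WHITE (4,6): turn R to S, flip to black, move to (5,6). |black|=10
Step 10: on BLACK (5,6): turn L to E, flip to white, move to (5,7). |black|=9
Step 11: on WHITE (5,7): turn R to S, flip to black, move to (6,7). |black|=10
Step 12: on WHITE (6,7): turn R to W, flip to black, move to (6,6). |black|=11
Step 13: on WHITE (6,6): turn R to N, flip to black, move to (5,6). |black|=12
Step 14: on WHITE (5,6): turn R to E, flip to black, move to (5,7). |black|=13
Step 15: on BLACK (5,7): turn L to N, flip to white, move to (4,7). |black|=12
Step 16: on BLACK (4,7): turn L to W, flip to white, move to (4,6). |black|=11
Step 17: on BLACK (4,6): turn L to S, flip to white, move to (5,6). |black|=10
Step 18: on BLACK (5,6): turn L to E, flip to white, move to (5,7). |black|=9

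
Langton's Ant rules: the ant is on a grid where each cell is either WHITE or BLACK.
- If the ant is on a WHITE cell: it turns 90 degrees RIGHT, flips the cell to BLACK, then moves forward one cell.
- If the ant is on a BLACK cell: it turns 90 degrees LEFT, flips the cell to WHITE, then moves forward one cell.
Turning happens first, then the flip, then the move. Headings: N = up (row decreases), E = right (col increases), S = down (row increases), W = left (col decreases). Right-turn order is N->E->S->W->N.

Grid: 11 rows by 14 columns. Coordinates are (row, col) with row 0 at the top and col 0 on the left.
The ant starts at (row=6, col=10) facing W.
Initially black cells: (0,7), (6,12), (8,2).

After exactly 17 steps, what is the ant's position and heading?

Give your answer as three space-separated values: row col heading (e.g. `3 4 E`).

Step 1: on WHITE (6,10): turn R to N, flip to black, move to (5,10). |black|=4
Step 2: on WHITE (5,10): turn R to E, flip to black, move to (5,11). |black|=5
Step 3: on WHITE (5,11): turn R to S, flip to black, move to (6,11). |black|=6
Step 4: on WHITE (6,11): turn R to W, flip to black, move to (6,10). |black|=7
Step 5: on BLACK (6,10): turn L to S, flip to white, move to (7,10). |black|=6
Step 6: on WHITE (7,10): turn R to W, flip to black, move to (7,9). |black|=7
Step 7: on WHITE (7,9): turn R to N, flip to black, move to (6,9). |black|=8
Step 8: on WHITE (6,9): turn R to E, flip to black, move to (6,10). |black|=9
Step 9: on WHITE (6,10): turn R to S, flip to black, move to (7,10). |black|=10
Step 10: on BLACK (7,10): turn L to E, flip to white, move to (7,11). |black|=9
Step 11: on WHITE (7,11): turn R to S, flip to black, move to (8,11). |black|=10
Step 12: on WHITE (8,11): turn R to W, flip to black, move to (8,10). |black|=11
Step 13: on WHITE (8,10): turn R to N, flip to black, move to (7,10). |black|=12
Step 14: on WHITE (7,10): turn R to E, flip to black, move to (7,11). |black|=13
Step 15: on BLACK (7,11): turn L to N, flip to white, move to (6,11). |black|=12
Step 16: on BLACK (6,11): turn L to W, flip to white, move to (6,10). |black|=11
Step 17: on BLACK (6,10): turn L to S, flip to white, move to (7,10). |black|=10

Answer: 7 10 S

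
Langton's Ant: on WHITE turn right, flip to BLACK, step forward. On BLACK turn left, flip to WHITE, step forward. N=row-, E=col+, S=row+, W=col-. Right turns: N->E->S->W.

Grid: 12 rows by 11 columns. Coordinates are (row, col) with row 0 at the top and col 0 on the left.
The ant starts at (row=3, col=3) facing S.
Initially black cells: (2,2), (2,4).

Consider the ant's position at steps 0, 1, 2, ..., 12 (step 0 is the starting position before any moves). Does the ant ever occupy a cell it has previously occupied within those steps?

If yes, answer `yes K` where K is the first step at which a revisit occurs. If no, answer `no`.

Step 1: on WHITE (3,3): turn R to W, flip to black, move to (3,2). |black|=3 — new cell
Step 2: on WHITE (3,2): turn R to N, flip to black, move to (2,2). |black|=4 — new cell
Step 3: on BLACK (2,2): turn L to W, flip to white, move to (2,1). |black|=3 — new cell
Step 4: on WHITE (2,1): turn R to N, flip to black, move to (1,1). |black|=4 — new cell
Step 5: on WHITE (1,1): turn R to E, flip to black, move to (1,2). |black|=5 — new cell
Step 6: on WHITE (1,2): turn R to S, flip to black, move to (2,2). |black|=6 — REVISIT

Answer: yes 6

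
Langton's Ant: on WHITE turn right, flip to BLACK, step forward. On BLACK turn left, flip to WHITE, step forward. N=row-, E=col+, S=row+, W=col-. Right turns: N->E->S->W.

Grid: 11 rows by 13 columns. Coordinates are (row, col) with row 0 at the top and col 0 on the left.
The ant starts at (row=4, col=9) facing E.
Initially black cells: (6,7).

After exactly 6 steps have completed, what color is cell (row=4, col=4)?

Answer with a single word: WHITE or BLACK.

Answer: WHITE

Derivation:
Step 1: on WHITE (4,9): turn R to S, flip to black, move to (5,9). |black|=2
Step 2: on WHITE (5,9): turn R to W, flip to black, move to (5,8). |black|=3
Step 3: on WHITE (5,8): turn R to N, flip to black, move to (4,8). |black|=4
Step 4: on WHITE (4,8): turn R to E, flip to black, move to (4,9). |black|=5
Step 5: on BLACK (4,9): turn L to N, flip to white, move to (3,9). |black|=4
Step 6: on WHITE (3,9): turn R to E, flip to black, move to (3,10). |black|=5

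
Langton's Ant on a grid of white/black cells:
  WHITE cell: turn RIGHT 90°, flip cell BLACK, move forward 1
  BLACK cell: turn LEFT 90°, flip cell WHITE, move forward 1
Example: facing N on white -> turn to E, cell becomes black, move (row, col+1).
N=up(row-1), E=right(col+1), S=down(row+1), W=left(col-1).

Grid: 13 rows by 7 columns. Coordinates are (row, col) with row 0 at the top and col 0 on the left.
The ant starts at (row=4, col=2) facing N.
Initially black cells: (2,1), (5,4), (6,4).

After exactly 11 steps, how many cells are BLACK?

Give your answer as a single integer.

Answer: 10

Derivation:
Step 1: on WHITE (4,2): turn R to E, flip to black, move to (4,3). |black|=4
Step 2: on WHITE (4,3): turn R to S, flip to black, move to (5,3). |black|=5
Step 3: on WHITE (5,3): turn R to W, flip to black, move to (5,2). |black|=6
Step 4: on WHITE (5,2): turn R to N, flip to black, move to (4,2). |black|=7
Step 5: on BLACK (4,2): turn L to W, flip to white, move to (4,1). |black|=6
Step 6: on WHITE (4,1): turn R to N, flip to black, move to (3,1). |black|=7
Step 7: on WHITE (3,1): turn R to E, flip to black, move to (3,2). |black|=8
Step 8: on WHITE (3,2): turn R to S, flip to black, move to (4,2). |black|=9
Step 9: on WHITE (4,2): turn R to W, flip to black, move to (4,1). |black|=10
Step 10: on BLACK (4,1): turn L to S, flip to white, move to (5,1). |black|=9
Step 11: on WHITE (5,1): turn R to W, flip to black, move to (5,0). |black|=10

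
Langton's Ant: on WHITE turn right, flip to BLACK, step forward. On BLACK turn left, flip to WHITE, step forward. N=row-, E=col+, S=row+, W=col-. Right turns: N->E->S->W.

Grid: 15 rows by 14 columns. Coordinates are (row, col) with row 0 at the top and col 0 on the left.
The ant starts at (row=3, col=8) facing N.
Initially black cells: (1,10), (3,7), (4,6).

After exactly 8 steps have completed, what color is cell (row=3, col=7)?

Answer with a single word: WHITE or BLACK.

Step 1: on WHITE (3,8): turn R to E, flip to black, move to (3,9). |black|=4
Step 2: on WHITE (3,9): turn R to S, flip to black, move to (4,9). |black|=5
Step 3: on WHITE (4,9): turn R to W, flip to black, move to (4,8). |black|=6
Step 4: on WHITE (4,8): turn R to N, flip to black, move to (3,8). |black|=7
Step 5: on BLACK (3,8): turn L to W, flip to white, move to (3,7). |black|=6
Step 6: on BLACK (3,7): turn L to S, flip to white, move to (4,7). |black|=5
Step 7: on WHITE (4,7): turn R to W, flip to black, move to (4,6). |black|=6
Step 8: on BLACK (4,6): turn L to S, flip to white, move to (5,6). |black|=5

Answer: WHITE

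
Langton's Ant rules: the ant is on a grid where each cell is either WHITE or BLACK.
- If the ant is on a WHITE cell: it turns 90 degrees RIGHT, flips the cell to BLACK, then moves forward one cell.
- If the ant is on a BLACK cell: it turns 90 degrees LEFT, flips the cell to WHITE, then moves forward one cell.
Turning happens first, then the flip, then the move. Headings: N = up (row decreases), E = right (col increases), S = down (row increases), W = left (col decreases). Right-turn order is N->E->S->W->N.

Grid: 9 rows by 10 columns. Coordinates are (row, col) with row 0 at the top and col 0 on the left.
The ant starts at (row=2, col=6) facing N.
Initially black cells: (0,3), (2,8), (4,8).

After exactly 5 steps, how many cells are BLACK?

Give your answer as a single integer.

Step 1: on WHITE (2,6): turn R to E, flip to black, move to (2,7). |black|=4
Step 2: on WHITE (2,7): turn R to S, flip to black, move to (3,7). |black|=5
Step 3: on WHITE (3,7): turn R to W, flip to black, move to (3,6). |black|=6
Step 4: on WHITE (3,6): turn R to N, flip to black, move to (2,6). |black|=7
Step 5: on BLACK (2,6): turn L to W, flip to white, move to (2,5). |black|=6

Answer: 6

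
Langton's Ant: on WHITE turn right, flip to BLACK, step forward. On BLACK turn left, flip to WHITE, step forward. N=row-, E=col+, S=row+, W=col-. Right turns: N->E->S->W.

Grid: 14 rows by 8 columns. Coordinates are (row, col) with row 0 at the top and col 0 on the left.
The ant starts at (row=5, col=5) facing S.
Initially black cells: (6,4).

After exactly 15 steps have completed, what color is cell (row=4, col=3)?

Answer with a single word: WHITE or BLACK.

Answer: WHITE

Derivation:
Step 1: on WHITE (5,5): turn R to W, flip to black, move to (5,4). |black|=2
Step 2: on WHITE (5,4): turn R to N, flip to black, move to (4,4). |black|=3
Step 3: on WHITE (4,4): turn R to E, flip to black, move to (4,5). |black|=4
Step 4: on WHITE (4,5): turn R to S, flip to black, move to (5,5). |black|=5
Step 5: on BLACK (5,5): turn L to E, flip to white, move to (5,6). |black|=4
Step 6: on WHITE (5,6): turn R to S, flip to black, move to (6,6). |black|=5
Step 7: on WHITE (6,6): turn R to W, flip to black, move to (6,5). |black|=6
Step 8: on WHITE (6,5): turn R to N, flip to black, move to (5,5). |black|=7
Step 9: on WHITE (5,5): turn R to E, flip to black, move to (5,6). |black|=8
Step 10: on BLACK (5,6): turn L to N, flip to white, move to (4,6). |black|=7
Step 11: on WHITE (4,6): turn R to E, flip to black, move to (4,7). |black|=8
Step 12: on WHITE (4,7): turn R to S, flip to black, move to (5,7). |black|=9
Step 13: on WHITE (5,7): turn R to W, flip to black, move to (5,6). |black|=10
Step 14: on WHITE (5,6): turn R to N, flip to black, move to (4,6). |black|=11
Step 15: on BLACK (4,6): turn L to W, flip to white, move to (4,5). |black|=10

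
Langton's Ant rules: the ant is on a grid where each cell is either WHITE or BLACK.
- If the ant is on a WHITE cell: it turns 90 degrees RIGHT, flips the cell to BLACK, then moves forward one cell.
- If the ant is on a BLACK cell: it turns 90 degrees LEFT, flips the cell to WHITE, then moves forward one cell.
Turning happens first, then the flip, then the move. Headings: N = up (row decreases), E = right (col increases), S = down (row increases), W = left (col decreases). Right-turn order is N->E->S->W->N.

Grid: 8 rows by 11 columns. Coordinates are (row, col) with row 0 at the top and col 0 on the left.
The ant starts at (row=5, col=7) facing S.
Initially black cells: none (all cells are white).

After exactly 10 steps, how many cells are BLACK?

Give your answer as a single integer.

Answer: 6

Derivation:
Step 1: on WHITE (5,7): turn R to W, flip to black, move to (5,6). |black|=1
Step 2: on WHITE (5,6): turn R to N, flip to black, move to (4,6). |black|=2
Step 3: on WHITE (4,6): turn R to E, flip to black, move to (4,7). |black|=3
Step 4: on WHITE (4,7): turn R to S, flip to black, move to (5,7). |black|=4
Step 5: on BLACK (5,7): turn L to E, flip to white, move to (5,8). |black|=3
Step 6: on WHITE (5,8): turn R to S, flip to black, move to (6,8). |black|=4
Step 7: on WHITE (6,8): turn R to W, flip to black, move to (6,7). |black|=5
Step 8: on WHITE (6,7): turn R to N, flip to black, move to (5,7). |black|=6
Step 9: on WHITE (5,7): turn R to E, flip to black, move to (5,8). |black|=7
Step 10: on BLACK (5,8): turn L to N, flip to white, move to (4,8). |black|=6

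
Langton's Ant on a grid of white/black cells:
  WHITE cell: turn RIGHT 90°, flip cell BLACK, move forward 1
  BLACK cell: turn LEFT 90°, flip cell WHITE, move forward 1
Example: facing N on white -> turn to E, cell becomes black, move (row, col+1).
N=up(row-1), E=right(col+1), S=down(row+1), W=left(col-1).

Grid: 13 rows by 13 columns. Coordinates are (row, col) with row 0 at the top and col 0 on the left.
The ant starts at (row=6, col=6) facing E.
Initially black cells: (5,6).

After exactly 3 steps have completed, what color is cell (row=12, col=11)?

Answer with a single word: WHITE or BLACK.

Step 1: on WHITE (6,6): turn R to S, flip to black, move to (7,6). |black|=2
Step 2: on WHITE (7,6): turn R to W, flip to black, move to (7,5). |black|=3
Step 3: on WHITE (7,5): turn R to N, flip to black, move to (6,5). |black|=4

Answer: WHITE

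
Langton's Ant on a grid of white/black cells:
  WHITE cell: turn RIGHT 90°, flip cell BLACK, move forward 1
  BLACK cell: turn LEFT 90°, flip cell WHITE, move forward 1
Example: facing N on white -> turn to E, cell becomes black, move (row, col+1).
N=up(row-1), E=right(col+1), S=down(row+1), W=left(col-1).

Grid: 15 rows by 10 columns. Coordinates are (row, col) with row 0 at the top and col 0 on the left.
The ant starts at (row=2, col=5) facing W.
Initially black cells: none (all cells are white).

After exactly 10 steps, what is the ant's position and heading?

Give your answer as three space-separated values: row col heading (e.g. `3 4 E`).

Step 1: on WHITE (2,5): turn R to N, flip to black, move to (1,5). |black|=1
Step 2: on WHITE (1,5): turn R to E, flip to black, move to (1,6). |black|=2
Step 3: on WHITE (1,6): turn R to S, flip to black, move to (2,6). |black|=3
Step 4: on WHITE (2,6): turn R to W, flip to black, move to (2,5). |black|=4
Step 5: on BLACK (2,5): turn L to S, flip to white, move to (3,5). |black|=3
Step 6: on WHITE (3,5): turn R to W, flip to black, move to (3,4). |black|=4
Step 7: on WHITE (3,4): turn R to N, flip to black, move to (2,4). |black|=5
Step 8: on WHITE (2,4): turn R to E, flip to black, move to (2,5). |black|=6
Step 9: on WHITE (2,5): turn R to S, flip to black, move to (3,5). |black|=7
Step 10: on BLACK (3,5): turn L to E, flip to white, move to (3,6). |black|=6

Answer: 3 6 E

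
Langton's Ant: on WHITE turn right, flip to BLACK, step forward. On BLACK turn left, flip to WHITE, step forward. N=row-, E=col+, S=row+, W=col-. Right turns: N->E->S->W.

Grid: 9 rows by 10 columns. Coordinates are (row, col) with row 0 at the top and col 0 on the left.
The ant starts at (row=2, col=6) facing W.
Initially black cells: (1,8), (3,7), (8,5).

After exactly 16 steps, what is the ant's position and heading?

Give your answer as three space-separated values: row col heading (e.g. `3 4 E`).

Step 1: on WHITE (2,6): turn R to N, flip to black, move to (1,6). |black|=4
Step 2: on WHITE (1,6): turn R to E, flip to black, move to (1,7). |black|=5
Step 3: on WHITE (1,7): turn R to S, flip to black, move to (2,7). |black|=6
Step 4: on WHITE (2,7): turn R to W, flip to black, move to (2,6). |black|=7
Step 5: on BLACK (2,6): turn L to S, flip to white, move to (3,6). |black|=6
Step 6: on WHITE (3,6): turn R to W, flip to black, move to (3,5). |black|=7
Step 7: on WHITE (3,5): turn R to N, flip to black, move to (2,5). |black|=8
Step 8: on WHITE (2,5): turn R to E, flip to black, move to (2,6). |black|=9
Step 9: on WHITE (2,6): turn R to S, flip to black, move to (3,6). |black|=10
Step 10: on BLACK (3,6): turn L to E, flip to white, move to (3,7). |black|=9
Step 11: on BLACK (3,7): turn L to N, flip to white, move to (2,7). |black|=8
Step 12: on BLACK (2,7): turn L to W, flip to white, move to (2,6). |black|=7
Step 13: on BLACK (2,6): turn L to S, flip to white, move to (3,6). |black|=6
Step 14: on WHITE (3,6): turn R to W, flip to black, move to (3,5). |black|=7
Step 15: on BLACK (3,5): turn L to S, flip to white, move to (4,5). |black|=6
Step 16: on WHITE (4,5): turn R to W, flip to black, move to (4,4). |black|=7

Answer: 4 4 W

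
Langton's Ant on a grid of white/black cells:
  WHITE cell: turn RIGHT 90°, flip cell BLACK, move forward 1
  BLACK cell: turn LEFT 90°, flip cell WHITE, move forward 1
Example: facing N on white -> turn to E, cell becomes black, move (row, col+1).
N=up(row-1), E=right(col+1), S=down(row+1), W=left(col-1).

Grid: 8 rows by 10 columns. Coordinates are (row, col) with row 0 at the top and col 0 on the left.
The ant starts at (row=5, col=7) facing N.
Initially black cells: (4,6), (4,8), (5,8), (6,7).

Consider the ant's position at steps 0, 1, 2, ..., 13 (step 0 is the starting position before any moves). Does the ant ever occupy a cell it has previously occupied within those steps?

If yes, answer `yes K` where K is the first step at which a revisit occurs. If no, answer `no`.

Answer: yes 6

Derivation:
Step 1: on WHITE (5,7): turn R to E, flip to black, move to (5,8). |black|=5 — new cell
Step 2: on BLACK (5,8): turn L to N, flip to white, move to (4,8). |black|=4 — new cell
Step 3: on BLACK (4,8): turn L to W, flip to white, move to (4,7). |black|=3 — new cell
Step 4: on WHITE (4,7): turn R to N, flip to black, move to (3,7). |black|=4 — new cell
Step 5: on WHITE (3,7): turn R to E, flip to black, move to (3,8). |black|=5 — new cell
Step 6: on WHITE (3,8): turn R to S, flip to black, move to (4,8). |black|=6 — REVISIT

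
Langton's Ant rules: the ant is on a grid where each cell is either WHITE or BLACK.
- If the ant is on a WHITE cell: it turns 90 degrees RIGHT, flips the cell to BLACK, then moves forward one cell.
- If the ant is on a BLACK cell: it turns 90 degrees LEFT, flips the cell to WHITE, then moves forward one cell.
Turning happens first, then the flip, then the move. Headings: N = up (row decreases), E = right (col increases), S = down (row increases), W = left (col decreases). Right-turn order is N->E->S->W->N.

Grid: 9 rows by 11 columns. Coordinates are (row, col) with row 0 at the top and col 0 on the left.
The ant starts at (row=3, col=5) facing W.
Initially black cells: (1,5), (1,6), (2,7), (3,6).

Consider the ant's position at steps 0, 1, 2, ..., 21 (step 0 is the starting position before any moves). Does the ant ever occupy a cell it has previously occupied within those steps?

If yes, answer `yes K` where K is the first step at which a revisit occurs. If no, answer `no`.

Step 1: on WHITE (3,5): turn R to N, flip to black, move to (2,5). |black|=5 — new cell
Step 2: on WHITE (2,5): turn R to E, flip to black, move to (2,6). |black|=6 — new cell
Step 3: on WHITE (2,6): turn R to S, flip to black, move to (3,6). |black|=7 — new cell
Step 4: on BLACK (3,6): turn L to E, flip to white, move to (3,7). |black|=6 — new cell
Step 5: on WHITE (3,7): turn R to S, flip to black, move to (4,7). |black|=7 — new cell
Step 6: on WHITE (4,7): turn R to W, flip to black, move to (4,6). |black|=8 — new cell
Step 7: on WHITE (4,6): turn R to N, flip to black, move to (3,6). |black|=9 — REVISIT

Answer: yes 7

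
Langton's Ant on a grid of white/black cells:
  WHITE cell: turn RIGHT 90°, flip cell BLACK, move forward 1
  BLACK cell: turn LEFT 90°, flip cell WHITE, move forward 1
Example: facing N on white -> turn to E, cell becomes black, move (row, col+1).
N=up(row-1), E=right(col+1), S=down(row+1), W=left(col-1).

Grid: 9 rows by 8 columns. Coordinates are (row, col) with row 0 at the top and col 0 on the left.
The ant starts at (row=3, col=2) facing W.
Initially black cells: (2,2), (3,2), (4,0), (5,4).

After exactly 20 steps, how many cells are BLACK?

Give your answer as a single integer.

Answer: 10

Derivation:
Step 1: on BLACK (3,2): turn L to S, flip to white, move to (4,2). |black|=3
Step 2: on WHITE (4,2): turn R to W, flip to black, move to (4,1). |black|=4
Step 3: on WHITE (4,1): turn R to N, flip to black, move to (3,1). |black|=5
Step 4: on WHITE (3,1): turn R to E, flip to black, move to (3,2). |black|=6
Step 5: on WHITE (3,2): turn R to S, flip to black, move to (4,2). |black|=7
Step 6: on BLACK (4,2): turn L to E, flip to white, move to (4,3). |black|=6
Step 7: on WHITE (4,3): turn R to S, flip to black, move to (5,3). |black|=7
Step 8: on WHITE (5,3): turn R to W, flip to black, move to (5,2). |black|=8
Step 9: on WHITE (5,2): turn R to N, flip to black, move to (4,2). |black|=9
Step 10: on WHITE (4,2): turn R to E, flip to black, move to (4,3). |black|=10
Step 11: on BLACK (4,3): turn L to N, flip to white, move to (3,3). |black|=9
Step 12: on WHITE (3,3): turn R to E, flip to black, move to (3,4). |black|=10
Step 13: on WHITE (3,4): turn R to S, flip to black, move to (4,4). |black|=11
Step 14: on WHITE (4,4): turn R to W, flip to black, move to (4,3). |black|=12
Step 15: on WHITE (4,3): turn R to N, flip to black, move to (3,3). |black|=13
Step 16: on BLACK (3,3): turn L to W, flip to white, move to (3,2). |black|=12
Step 17: on BLACK (3,2): turn L to S, flip to white, move to (4,2). |black|=11
Step 18: on BLACK (4,2): turn L to E, flip to white, move to (4,3). |black|=10
Step 19: on BLACK (4,3): turn L to N, flip to white, move to (3,3). |black|=9
Step 20: on WHITE (3,3): turn R to E, flip to black, move to (3,4). |black|=10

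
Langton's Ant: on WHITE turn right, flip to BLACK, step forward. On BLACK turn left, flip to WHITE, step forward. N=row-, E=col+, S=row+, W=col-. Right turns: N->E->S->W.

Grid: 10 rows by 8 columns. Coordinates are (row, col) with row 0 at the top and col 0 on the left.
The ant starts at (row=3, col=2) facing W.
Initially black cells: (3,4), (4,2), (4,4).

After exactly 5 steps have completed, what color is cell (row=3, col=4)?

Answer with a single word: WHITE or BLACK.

Answer: BLACK

Derivation:
Step 1: on WHITE (3,2): turn R to N, flip to black, move to (2,2). |black|=4
Step 2: on WHITE (2,2): turn R to E, flip to black, move to (2,3). |black|=5
Step 3: on WHITE (2,3): turn R to S, flip to black, move to (3,3). |black|=6
Step 4: on WHITE (3,3): turn R to W, flip to black, move to (3,2). |black|=7
Step 5: on BLACK (3,2): turn L to S, flip to white, move to (4,2). |black|=6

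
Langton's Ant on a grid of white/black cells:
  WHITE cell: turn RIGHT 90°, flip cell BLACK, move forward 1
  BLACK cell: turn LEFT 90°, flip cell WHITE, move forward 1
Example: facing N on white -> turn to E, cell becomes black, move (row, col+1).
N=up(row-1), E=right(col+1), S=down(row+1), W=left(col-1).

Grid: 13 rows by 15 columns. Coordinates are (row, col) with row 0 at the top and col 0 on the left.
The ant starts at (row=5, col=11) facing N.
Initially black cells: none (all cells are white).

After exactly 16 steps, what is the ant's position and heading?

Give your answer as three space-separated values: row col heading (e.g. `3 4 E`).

Answer: 5 11 N

Derivation:
Step 1: on WHITE (5,11): turn R to E, flip to black, move to (5,12). |black|=1
Step 2: on WHITE (5,12): turn R to S, flip to black, move to (6,12). |black|=2
Step 3: on WHITE (6,12): turn R to W, flip to black, move to (6,11). |black|=3
Step 4: on WHITE (6,11): turn R to N, flip to black, move to (5,11). |black|=4
Step 5: on BLACK (5,11): turn L to W, flip to white, move to (5,10). |black|=3
Step 6: on WHITE (5,10): turn R to N, flip to black, move to (4,10). |black|=4
Step 7: on WHITE (4,10): turn R to E, flip to black, move to (4,11). |black|=5
Step 8: on WHITE (4,11): turn R to S, flip to black, move to (5,11). |black|=6
Step 9: on WHITE (5,11): turn R to W, flip to black, move to (5,10). |black|=7
Step 10: on BLACK (5,10): turn L to S, flip to white, move to (6,10). |black|=6
Step 11: on WHITE (6,10): turn R to W, flip to black, move to (6,9). |black|=7
Step 12: on WHITE (6,9): turn R to N, flip to black, move to (5,9). |black|=8
Step 13: on WHITE (5,9): turn R to E, flip to black, move to (5,10). |black|=9
Step 14: on WHITE (5,10): turn R to S, flip to black, move to (6,10). |black|=10
Step 15: on BLACK (6,10): turn L to E, flip to white, move to (6,11). |black|=9
Step 16: on BLACK (6,11): turn L to N, flip to white, move to (5,11). |black|=8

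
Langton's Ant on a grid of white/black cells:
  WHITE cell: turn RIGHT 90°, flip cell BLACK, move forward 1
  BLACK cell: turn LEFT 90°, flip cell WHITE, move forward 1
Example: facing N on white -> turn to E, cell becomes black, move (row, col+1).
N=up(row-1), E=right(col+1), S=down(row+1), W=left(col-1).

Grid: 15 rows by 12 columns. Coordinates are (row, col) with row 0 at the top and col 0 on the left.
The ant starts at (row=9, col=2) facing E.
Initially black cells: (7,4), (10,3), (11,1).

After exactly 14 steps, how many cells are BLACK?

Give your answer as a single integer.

Step 1: on WHITE (9,2): turn R to S, flip to black, move to (10,2). |black|=4
Step 2: on WHITE (10,2): turn R to W, flip to black, move to (10,1). |black|=5
Step 3: on WHITE (10,1): turn R to N, flip to black, move to (9,1). |black|=6
Step 4: on WHITE (9,1): turn R to E, flip to black, move to (9,2). |black|=7
Step 5: on BLACK (9,2): turn L to N, flip to white, move to (8,2). |black|=6
Step 6: on WHITE (8,2): turn R to E, flip to black, move to (8,3). |black|=7
Step 7: on WHITE (8,3): turn R to S, flip to black, move to (9,3). |black|=8
Step 8: on WHITE (9,3): turn R to W, flip to black, move to (9,2). |black|=9
Step 9: on WHITE (9,2): turn R to N, flip to black, move to (8,2). |black|=10
Step 10: on BLACK (8,2): turn L to W, flip to white, move to (8,1). |black|=9
Step 11: on WHITE (8,1): turn R to N, flip to black, move to (7,1). |black|=10
Step 12: on WHITE (7,1): turn R to E, flip to black, move to (7,2). |black|=11
Step 13: on WHITE (7,2): turn R to S, flip to black, move to (8,2). |black|=12
Step 14: on WHITE (8,2): turn R to W, flip to black, move to (8,1). |black|=13

Answer: 13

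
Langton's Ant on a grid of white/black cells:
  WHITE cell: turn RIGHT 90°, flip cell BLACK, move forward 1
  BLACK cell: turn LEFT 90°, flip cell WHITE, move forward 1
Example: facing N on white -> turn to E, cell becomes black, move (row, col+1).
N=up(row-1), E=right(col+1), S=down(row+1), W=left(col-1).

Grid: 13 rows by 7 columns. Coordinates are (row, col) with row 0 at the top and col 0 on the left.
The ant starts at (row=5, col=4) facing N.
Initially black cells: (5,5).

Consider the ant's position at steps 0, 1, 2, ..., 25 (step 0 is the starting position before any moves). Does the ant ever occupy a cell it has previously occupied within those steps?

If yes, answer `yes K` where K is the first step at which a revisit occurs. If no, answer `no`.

Answer: yes 5

Derivation:
Step 1: on WHITE (5,4): turn R to E, flip to black, move to (5,5). |black|=2 — new cell
Step 2: on BLACK (5,5): turn L to N, flip to white, move to (4,5). |black|=1 — new cell
Step 3: on WHITE (4,5): turn R to E, flip to black, move to (4,6). |black|=2 — new cell
Step 4: on WHITE (4,6): turn R to S, flip to black, move to (5,6). |black|=3 — new cell
Step 5: on WHITE (5,6): turn R to W, flip to black, move to (5,5). |black|=4 — REVISIT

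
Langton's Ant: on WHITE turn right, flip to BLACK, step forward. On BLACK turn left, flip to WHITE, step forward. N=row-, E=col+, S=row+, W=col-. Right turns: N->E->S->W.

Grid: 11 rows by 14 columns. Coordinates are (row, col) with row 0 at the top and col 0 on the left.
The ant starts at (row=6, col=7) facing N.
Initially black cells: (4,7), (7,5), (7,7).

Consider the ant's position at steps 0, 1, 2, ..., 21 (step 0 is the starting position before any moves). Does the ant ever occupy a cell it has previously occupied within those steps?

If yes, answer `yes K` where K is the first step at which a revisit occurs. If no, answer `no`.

Step 1: on WHITE (6,7): turn R to E, flip to black, move to (6,8). |black|=4 — new cell
Step 2: on WHITE (6,8): turn R to S, flip to black, move to (7,8). |black|=5 — new cell
Step 3: on WHITE (7,8): turn R to W, flip to black, move to (7,7). |black|=6 — new cell
Step 4: on BLACK (7,7): turn L to S, flip to white, move to (8,7). |black|=5 — new cell
Step 5: on WHITE (8,7): turn R to W, flip to black, move to (8,6). |black|=6 — new cell
Step 6: on WHITE (8,6): turn R to N, flip to black, move to (7,6). |black|=7 — new cell
Step 7: on WHITE (7,6): turn R to E, flip to black, move to (7,7). |black|=8 — REVISIT

Answer: yes 7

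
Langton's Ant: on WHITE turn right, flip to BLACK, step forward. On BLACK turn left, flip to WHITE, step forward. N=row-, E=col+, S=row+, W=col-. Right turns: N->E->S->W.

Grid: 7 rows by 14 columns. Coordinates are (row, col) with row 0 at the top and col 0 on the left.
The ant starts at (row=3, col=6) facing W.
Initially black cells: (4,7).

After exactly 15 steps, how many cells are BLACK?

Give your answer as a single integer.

Answer: 4

Derivation:
Step 1: on WHITE (3,6): turn R to N, flip to black, move to (2,6). |black|=2
Step 2: on WHITE (2,6): turn R to E, flip to black, move to (2,7). |black|=3
Step 3: on WHITE (2,7): turn R to S, flip to black, move to (3,7). |black|=4
Step 4: on WHITE (3,7): turn R to W, flip to black, move to (3,6). |black|=5
Step 5: on BLACK (3,6): turn L to S, flip to white, move to (4,6). |black|=4
Step 6: on WHITE (4,6): turn R to W, flip to black, move to (4,5). |black|=5
Step 7: on WHITE (4,5): turn R to N, flip to black, move to (3,5). |black|=6
Step 8: on WHITE (3,5): turn R to E, flip to black, move to (3,6). |black|=7
Step 9: on WHITE (3,6): turn R to S, flip to black, move to (4,6). |black|=8
Step 10: on BLACK (4,6): turn L to E, flip to white, move to (4,7). |black|=7
Step 11: on BLACK (4,7): turn L to N, flip to white, move to (3,7). |black|=6
Step 12: on BLACK (3,7): turn L to W, flip to white, move to (3,6). |black|=5
Step 13: on BLACK (3,6): turn L to S, flip to white, move to (4,6). |black|=4
Step 14: on WHITE (4,6): turn R to W, flip to black, move to (4,5). |black|=5
Step 15: on BLACK (4,5): turn L to S, flip to white, move to (5,5). |black|=4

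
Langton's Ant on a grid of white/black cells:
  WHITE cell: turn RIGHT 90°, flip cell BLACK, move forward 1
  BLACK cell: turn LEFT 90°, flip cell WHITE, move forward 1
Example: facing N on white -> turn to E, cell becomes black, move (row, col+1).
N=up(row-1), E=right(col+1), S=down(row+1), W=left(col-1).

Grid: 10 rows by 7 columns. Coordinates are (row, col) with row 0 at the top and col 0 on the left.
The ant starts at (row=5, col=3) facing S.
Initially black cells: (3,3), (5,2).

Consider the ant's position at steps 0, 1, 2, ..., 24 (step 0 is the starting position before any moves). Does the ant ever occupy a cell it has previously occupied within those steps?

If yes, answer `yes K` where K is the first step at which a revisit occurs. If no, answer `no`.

Answer: yes 5

Derivation:
Step 1: on WHITE (5,3): turn R to W, flip to black, move to (5,2). |black|=3 — new cell
Step 2: on BLACK (5,2): turn L to S, flip to white, move to (6,2). |black|=2 — new cell
Step 3: on WHITE (6,2): turn R to W, flip to black, move to (6,1). |black|=3 — new cell
Step 4: on WHITE (6,1): turn R to N, flip to black, move to (5,1). |black|=4 — new cell
Step 5: on WHITE (5,1): turn R to E, flip to black, move to (5,2). |black|=5 — REVISIT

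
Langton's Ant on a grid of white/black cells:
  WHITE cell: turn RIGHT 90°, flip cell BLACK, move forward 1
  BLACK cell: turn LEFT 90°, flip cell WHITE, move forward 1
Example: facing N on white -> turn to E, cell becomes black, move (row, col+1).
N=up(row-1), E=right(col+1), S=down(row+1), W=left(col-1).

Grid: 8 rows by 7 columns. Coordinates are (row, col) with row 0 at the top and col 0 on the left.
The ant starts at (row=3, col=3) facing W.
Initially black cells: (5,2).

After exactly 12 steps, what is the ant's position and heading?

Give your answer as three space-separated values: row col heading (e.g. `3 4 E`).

Answer: 5 3 W

Derivation:
Step 1: on WHITE (3,3): turn R to N, flip to black, move to (2,3). |black|=2
Step 2: on WHITE (2,3): turn R to E, flip to black, move to (2,4). |black|=3
Step 3: on WHITE (2,4): turn R to S, flip to black, move to (3,4). |black|=4
Step 4: on WHITE (3,4): turn R to W, flip to black, move to (3,3). |black|=5
Step 5: on BLACK (3,3): turn L to S, flip to white, move to (4,3). |black|=4
Step 6: on WHITE (4,3): turn R to W, flip to black, move to (4,2). |black|=5
Step 7: on WHITE (4,2): turn R to N, flip to black, move to (3,2). |black|=6
Step 8: on WHITE (3,2): turn R to E, flip to black, move to (3,3). |black|=7
Step 9: on WHITE (3,3): turn R to S, flip to black, move to (4,3). |black|=8
Step 10: on BLACK (4,3): turn L to E, flip to white, move to (4,4). |black|=7
Step 11: on WHITE (4,4): turn R to S, flip to black, move to (5,4). |black|=8
Step 12: on WHITE (5,4): turn R to W, flip to black, move to (5,3). |black|=9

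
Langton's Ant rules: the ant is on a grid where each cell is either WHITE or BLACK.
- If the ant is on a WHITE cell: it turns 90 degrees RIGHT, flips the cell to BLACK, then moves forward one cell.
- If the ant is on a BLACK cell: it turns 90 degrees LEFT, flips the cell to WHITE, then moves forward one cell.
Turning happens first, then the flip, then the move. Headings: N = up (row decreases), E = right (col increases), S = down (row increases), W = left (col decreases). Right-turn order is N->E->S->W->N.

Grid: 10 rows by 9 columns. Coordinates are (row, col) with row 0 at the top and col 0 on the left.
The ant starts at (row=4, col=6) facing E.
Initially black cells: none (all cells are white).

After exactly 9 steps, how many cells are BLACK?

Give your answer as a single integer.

Step 1: on WHITE (4,6): turn R to S, flip to black, move to (5,6). |black|=1
Step 2: on WHITE (5,6): turn R to W, flip to black, move to (5,5). |black|=2
Step 3: on WHITE (5,5): turn R to N, flip to black, move to (4,5). |black|=3
Step 4: on WHITE (4,5): turn R to E, flip to black, move to (4,6). |black|=4
Step 5: on BLACK (4,6): turn L to N, flip to white, move to (3,6). |black|=3
Step 6: on WHITE (3,6): turn R to E, flip to black, move to (3,7). |black|=4
Step 7: on WHITE (3,7): turn R to S, flip to black, move to (4,7). |black|=5
Step 8: on WHITE (4,7): turn R to W, flip to black, move to (4,6). |black|=6
Step 9: on WHITE (4,6): turn R to N, flip to black, move to (3,6). |black|=7

Answer: 7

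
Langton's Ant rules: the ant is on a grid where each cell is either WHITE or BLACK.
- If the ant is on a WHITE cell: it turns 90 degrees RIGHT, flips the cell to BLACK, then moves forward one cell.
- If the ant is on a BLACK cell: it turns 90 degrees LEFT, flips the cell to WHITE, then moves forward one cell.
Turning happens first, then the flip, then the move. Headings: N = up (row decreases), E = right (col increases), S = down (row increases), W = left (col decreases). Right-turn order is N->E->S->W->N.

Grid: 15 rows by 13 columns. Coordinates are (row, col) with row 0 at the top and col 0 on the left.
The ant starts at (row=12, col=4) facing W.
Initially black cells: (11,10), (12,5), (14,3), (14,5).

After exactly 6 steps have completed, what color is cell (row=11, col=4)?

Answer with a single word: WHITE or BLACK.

Answer: BLACK

Derivation:
Step 1: on WHITE (12,4): turn R to N, flip to black, move to (11,4). |black|=5
Step 2: on WHITE (11,4): turn R to E, flip to black, move to (11,5). |black|=6
Step 3: on WHITE (11,5): turn R to S, flip to black, move to (12,5). |black|=7
Step 4: on BLACK (12,5): turn L to E, flip to white, move to (12,6). |black|=6
Step 5: on WHITE (12,6): turn R to S, flip to black, move to (13,6). |black|=7
Step 6: on WHITE (13,6): turn R to W, flip to black, move to (13,5). |black|=8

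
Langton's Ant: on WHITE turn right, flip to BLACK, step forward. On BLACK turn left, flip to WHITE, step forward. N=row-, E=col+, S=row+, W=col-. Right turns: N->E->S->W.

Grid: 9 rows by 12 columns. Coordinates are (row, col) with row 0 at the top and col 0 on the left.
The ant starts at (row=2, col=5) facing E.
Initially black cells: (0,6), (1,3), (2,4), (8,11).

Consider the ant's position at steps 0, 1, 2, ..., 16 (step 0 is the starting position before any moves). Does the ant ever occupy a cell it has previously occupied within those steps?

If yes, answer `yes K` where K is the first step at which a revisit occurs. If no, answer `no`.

Step 1: on WHITE (2,5): turn R to S, flip to black, move to (3,5). |black|=5 — new cell
Step 2: on WHITE (3,5): turn R to W, flip to black, move to (3,4). |black|=6 — new cell
Step 3: on WHITE (3,4): turn R to N, flip to black, move to (2,4). |black|=7 — new cell
Step 4: on BLACK (2,4): turn L to W, flip to white, move to (2,3). |black|=6 — new cell
Step 5: on WHITE (2,3): turn R to N, flip to black, move to (1,3). |black|=7 — new cell
Step 6: on BLACK (1,3): turn L to W, flip to white, move to (1,2). |black|=6 — new cell
Step 7: on WHITE (1,2): turn R to N, flip to black, move to (0,2). |black|=7 — new cell
Step 8: on WHITE (0,2): turn R to E, flip to black, move to (0,3). |black|=8 — new cell
Step 9: on WHITE (0,3): turn R to S, flip to black, move to (1,3). |black|=9 — REVISIT

Answer: yes 9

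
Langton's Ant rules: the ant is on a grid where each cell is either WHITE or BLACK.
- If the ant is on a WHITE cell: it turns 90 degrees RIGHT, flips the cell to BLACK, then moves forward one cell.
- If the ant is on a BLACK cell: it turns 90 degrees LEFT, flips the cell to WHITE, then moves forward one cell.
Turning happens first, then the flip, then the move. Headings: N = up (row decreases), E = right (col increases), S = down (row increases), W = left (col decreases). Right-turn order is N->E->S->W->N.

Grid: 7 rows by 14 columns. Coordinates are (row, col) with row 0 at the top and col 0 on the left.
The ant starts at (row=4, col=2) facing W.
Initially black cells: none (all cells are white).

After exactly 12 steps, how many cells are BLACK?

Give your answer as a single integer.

Answer: 8

Derivation:
Step 1: on WHITE (4,2): turn R to N, flip to black, move to (3,2). |black|=1
Step 2: on WHITE (3,2): turn R to E, flip to black, move to (3,3). |black|=2
Step 3: on WHITE (3,3): turn R to S, flip to black, move to (4,3). |black|=3
Step 4: on WHITE (4,3): turn R to W, flip to black, move to (4,2). |black|=4
Step 5: on BLACK (4,2): turn L to S, flip to white, move to (5,2). |black|=3
Step 6: on WHITE (5,2): turn R to W, flip to black, move to (5,1). |black|=4
Step 7: on WHITE (5,1): turn R to N, flip to black, move to (4,1). |black|=5
Step 8: on WHITE (4,1): turn R to E, flip to black, move to (4,2). |black|=6
Step 9: on WHITE (4,2): turn R to S, flip to black, move to (5,2). |black|=7
Step 10: on BLACK (5,2): turn L to E, flip to white, move to (5,3). |black|=6
Step 11: on WHITE (5,3): turn R to S, flip to black, move to (6,3). |black|=7
Step 12: on WHITE (6,3): turn R to W, flip to black, move to (6,2). |black|=8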